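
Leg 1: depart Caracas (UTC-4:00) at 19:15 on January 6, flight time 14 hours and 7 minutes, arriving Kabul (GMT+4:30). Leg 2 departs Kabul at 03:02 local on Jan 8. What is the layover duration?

Convert departure to UTC: 19:15 + 4:00 = 23:15 UTC on Jan 6.
Add 14 hours and 7 minutes flight time → 13:22 UTC (Jan 7).
Kabul is UTC+4:30, so local arrival = 13:22 + 4:30 = 17:52 on Jan 7.
Layover = 03:02 − 17:52 (+1 day) = 9 hours 10 minutes.

9 hours 10 minutes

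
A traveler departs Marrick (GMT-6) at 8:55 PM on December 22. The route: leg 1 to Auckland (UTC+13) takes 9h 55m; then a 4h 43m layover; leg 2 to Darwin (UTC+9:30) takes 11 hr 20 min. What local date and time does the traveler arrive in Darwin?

Convert departure to UTC: 8:55 PM + 6:00 = 2:55 AM UTC on Dec 23.
Add 9 hours 55 minutes leg 1 → 12:50 PM UTC.
Add 4 hours and 43 minutes layover in Auckland → 5:33 PM UTC.
Add 11 hours and 20 minutes leg 2 → 4:53 AM UTC (Dec 24).
Darwin is UTC+9:30, so local arrival = 4:53 AM + 9:30 = 2:23 PM on Dec 24.

2:23 PM on December 24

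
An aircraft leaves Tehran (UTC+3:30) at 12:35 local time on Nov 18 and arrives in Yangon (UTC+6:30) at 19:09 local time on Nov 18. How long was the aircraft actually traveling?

3 hours 34 minutes

Departure in UTC: 12:35 − 3:30 = 09:05 on Nov 18.
Arrival in UTC: 19:09 − 6:30 = 12:39 on Nov 18.
Elapsed = 12:39 − 09:05 = 3 hours 34 minutes.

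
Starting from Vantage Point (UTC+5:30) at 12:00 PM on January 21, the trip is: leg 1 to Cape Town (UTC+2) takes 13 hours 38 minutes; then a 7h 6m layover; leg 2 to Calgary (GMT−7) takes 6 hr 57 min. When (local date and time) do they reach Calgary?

Convert departure to UTC: 12:00 PM − 5:30 = 6:30 AM UTC on Jan 21.
Add 13 hours and 38 minutes leg 1 → 8:08 PM UTC.
Add 7 hours 6 minutes layover in Cape Town → 3:14 AM UTC (Jan 22).
Add 6 hours and 57 minutes leg 2 → 10:11 AM UTC.
Calgary is UTC−7:00, so local arrival = 10:11 AM − 7:00 = 3:11 AM on Jan 22.

3:11 AM on Jan 22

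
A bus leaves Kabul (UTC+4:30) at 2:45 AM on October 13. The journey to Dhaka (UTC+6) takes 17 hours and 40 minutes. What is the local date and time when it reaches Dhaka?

9:55 PM on Oct 13

Convert departure to UTC: 2:45 AM − 4:30 = 10:15 PM UTC on Oct 12.
Add 17 hours and 40 minutes travel time → 3:55 PM UTC (Oct 13).
Dhaka is UTC+6:00, so local arrival = 3:55 PM + 6:00 = 9:55 PM on Oct 13.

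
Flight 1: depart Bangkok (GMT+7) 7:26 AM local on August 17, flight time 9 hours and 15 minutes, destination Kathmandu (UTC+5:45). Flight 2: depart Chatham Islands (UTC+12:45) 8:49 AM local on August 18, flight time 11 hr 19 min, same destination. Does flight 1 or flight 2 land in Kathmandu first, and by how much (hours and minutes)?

Flight 1 in UTC: 7:26 AM − 7:00 = 12:26 AM on Aug 17.
+9 hours 15 minutes → arrive 9:41 AM UTC on Aug 17.
Flight 2 in UTC: 8:49 AM − 12:45 = 8:04 PM on Aug 17.
+11 hours 19 minutes → arrive 7:23 AM UTC on Aug 18.
Flight 1 lands earlier by 21 hours 42 minutes.

the first, by 21 hours 42 minutes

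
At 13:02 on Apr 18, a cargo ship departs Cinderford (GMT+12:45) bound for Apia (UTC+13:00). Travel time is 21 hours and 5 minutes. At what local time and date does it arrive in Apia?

10:22 on Apr 19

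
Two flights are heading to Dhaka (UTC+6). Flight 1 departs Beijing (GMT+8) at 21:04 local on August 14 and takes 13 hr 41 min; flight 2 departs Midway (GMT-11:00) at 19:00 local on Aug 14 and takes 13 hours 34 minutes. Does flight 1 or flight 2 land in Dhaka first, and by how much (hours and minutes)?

the first, by 16 hours 49 minutes

Flight 1 in UTC: 21:04 − 8:00 = 13:04 on Aug 14.
+13 hours and 41 minutes → arrive 02:45 UTC on Aug 15.
Flight 2 in UTC: 19:00 + 11:00 = 06:00 on Aug 15.
+13 hours 34 minutes → arrive 19:34 UTC on Aug 15.
Flight 1 lands earlier by 16 hours 49 minutes.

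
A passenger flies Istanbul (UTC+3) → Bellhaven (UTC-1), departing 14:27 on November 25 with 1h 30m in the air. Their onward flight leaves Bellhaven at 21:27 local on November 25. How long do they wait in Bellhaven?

9 hours 30 minutes

Convert departure to UTC: 14:27 − 3:00 = 11:27 UTC on Nov 25.
Add 1 hour and 30 minutes flight time → 12:57 UTC.
Bellhaven is UTC−1:00, so local arrival = 12:57 − 1:00 = 11:57 on Nov 25.
Layover = 21:27 − 11:57 = 9 hours 30 minutes.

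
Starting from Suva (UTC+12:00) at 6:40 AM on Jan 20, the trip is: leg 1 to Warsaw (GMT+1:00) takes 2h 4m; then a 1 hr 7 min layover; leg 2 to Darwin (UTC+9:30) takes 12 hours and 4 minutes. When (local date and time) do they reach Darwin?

7:25 PM on January 20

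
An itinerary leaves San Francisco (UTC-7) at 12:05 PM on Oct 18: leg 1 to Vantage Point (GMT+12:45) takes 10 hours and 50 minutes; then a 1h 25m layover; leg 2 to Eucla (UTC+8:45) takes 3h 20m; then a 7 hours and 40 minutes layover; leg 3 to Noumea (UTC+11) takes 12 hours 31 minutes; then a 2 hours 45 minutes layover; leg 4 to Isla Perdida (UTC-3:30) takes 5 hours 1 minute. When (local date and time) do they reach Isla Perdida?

11:07 AM on October 20

Convert departure to UTC: 12:05 PM + 7:00 = 7:05 PM UTC on Oct 18.
Add 10 hours 50 minutes leg 1 → 5:55 AM UTC (Oct 19).
Add 1 hour and 25 minutes layover in Vantage Point → 7:20 AM UTC.
Add 3 hours 20 minutes leg 2 → 10:40 AM UTC.
Add 7 hours 40 minutes layover in Eucla → 6:20 PM UTC.
Add 12 hours 31 minutes leg 3 → 6:51 AM UTC (Oct 20).
Add 2 hours and 45 minutes layover in Noumea → 9:36 AM UTC.
Add 5 hours and 1 minute leg 4 → 2:37 PM UTC.
Isla Perdida is UTC−3:30, so local arrival = 2:37 PM − 3:30 = 11:07 AM on Oct 20.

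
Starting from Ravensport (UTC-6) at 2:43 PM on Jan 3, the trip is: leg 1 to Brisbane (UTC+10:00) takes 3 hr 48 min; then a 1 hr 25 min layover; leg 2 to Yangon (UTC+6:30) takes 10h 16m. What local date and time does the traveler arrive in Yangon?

6:42 PM on Jan 4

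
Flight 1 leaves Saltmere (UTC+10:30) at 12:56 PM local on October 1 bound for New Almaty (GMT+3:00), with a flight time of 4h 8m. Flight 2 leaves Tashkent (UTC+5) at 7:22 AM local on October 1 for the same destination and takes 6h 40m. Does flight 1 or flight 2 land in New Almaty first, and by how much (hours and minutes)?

Flight 1 in UTC: 12:56 PM − 10:30 = 2:26 AM on Oct 1.
+4 hours and 8 minutes → arrive 6:34 AM UTC on Oct 1.
Flight 2 in UTC: 7:22 AM − 5:00 = 2:22 AM on Oct 1.
+6 hours 40 minutes → arrive 9:02 AM UTC on Oct 1.
Flight 1 lands earlier by 2 hours 28 minutes.

the first, by 2 hours 28 minutes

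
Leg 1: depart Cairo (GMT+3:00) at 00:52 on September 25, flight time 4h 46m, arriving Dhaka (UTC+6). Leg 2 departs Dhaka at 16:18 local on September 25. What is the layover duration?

7 hours 40 minutes

Convert departure to UTC: 00:52 − 3:00 = 21:52 UTC on Sep 24.
Add 4 hours and 46 minutes flight time → 02:38 UTC (Sep 25).
Dhaka is UTC+6:00, so local arrival = 02:38 + 6:00 = 08:38 on Sep 25.
Layover = 16:18 − 08:38 = 7 hours 40 minutes.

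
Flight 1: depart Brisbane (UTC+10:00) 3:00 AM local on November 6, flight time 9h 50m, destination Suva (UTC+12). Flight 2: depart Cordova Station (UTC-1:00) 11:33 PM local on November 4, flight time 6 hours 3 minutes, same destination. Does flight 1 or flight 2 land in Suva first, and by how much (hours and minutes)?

Flight 1 in UTC: 3:00 AM − 10:00 = 5:00 PM on Nov 5.
+9 hours and 50 minutes → arrive 2:50 AM UTC on Nov 6.
Flight 2 in UTC: 11:33 PM + 1:00 = 12:33 AM on Nov 5.
+6 hours and 3 minutes → arrive 6:36 AM UTC on Nov 5.
Flight 2 lands earlier by 20 hours 14 minutes.

the second, by 20 hours 14 minutes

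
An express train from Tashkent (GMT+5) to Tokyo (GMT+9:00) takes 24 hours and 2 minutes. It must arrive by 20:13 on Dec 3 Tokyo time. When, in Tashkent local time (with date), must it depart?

16:11 on December 2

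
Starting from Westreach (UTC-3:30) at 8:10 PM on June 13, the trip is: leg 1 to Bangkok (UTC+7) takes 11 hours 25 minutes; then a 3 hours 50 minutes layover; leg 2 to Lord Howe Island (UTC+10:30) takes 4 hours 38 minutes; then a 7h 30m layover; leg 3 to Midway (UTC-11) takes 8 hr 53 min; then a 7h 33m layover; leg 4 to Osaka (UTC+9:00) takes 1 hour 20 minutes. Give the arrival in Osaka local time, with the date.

5:49 AM on June 16

Convert departure to UTC: 8:10 PM + 3:30 = 11:40 PM UTC on Jun 13.
Add 11 hours and 25 minutes leg 1 → 11:05 AM UTC (Jun 14).
Add 3 hours and 50 minutes layover in Bangkok → 2:55 PM UTC.
Add 4 hours 38 minutes leg 2 → 7:33 PM UTC.
Add 7 hours 30 minutes layover in Lord Howe Island → 3:03 AM UTC (Jun 15).
Add 8 hours and 53 minutes leg 3 → 11:56 AM UTC.
Add 7 hours 33 minutes layover in Midway → 7:29 PM UTC.
Add 1 hour 20 minutes leg 4 → 8:49 PM UTC.
Osaka is UTC+9:00, so local arrival = 8:49 PM + 9:00 = 5:49 AM on Jun 16.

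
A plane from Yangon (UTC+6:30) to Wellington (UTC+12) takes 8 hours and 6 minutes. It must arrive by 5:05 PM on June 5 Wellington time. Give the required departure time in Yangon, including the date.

Target arrival in UTC: 5:05 PM − 12:00 = 5:05 AM on Jun 5.
Subtract 8 hours and 6 minutes → departure 8:59 PM UTC on Jun 4.
Yangon is UTC+6:30: 8:59 PM + 6:30 = 3:29 AM on Jun 5.

3:29 AM on June 5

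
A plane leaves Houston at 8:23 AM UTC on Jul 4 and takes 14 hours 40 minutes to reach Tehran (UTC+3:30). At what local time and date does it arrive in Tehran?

2:33 AM on July 5

Departure is given in UTC: 8:23 AM on Jul 4.
Add 14 hours and 40 minutes → 11:03 PM UTC.
Tehran is UTC+3:30: 11:03 PM + 3:30 = 2:33 AM on Jul 5.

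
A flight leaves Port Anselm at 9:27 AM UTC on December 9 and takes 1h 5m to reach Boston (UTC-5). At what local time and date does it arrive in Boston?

5:32 AM on December 9

Departure is given in UTC: 9:27 AM on Dec 9.
Add 1 hour and 5 minutes → 10:32 AM UTC.
Boston is UTC−5:00: 10:32 AM − 5:00 = 5:32 AM on Dec 9.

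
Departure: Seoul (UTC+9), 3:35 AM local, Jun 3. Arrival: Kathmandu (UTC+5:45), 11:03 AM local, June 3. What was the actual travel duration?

Departure in UTC: 3:35 AM − 9:00 = 6:35 PM on Jun 2.
Arrival in UTC: 11:03 AM − 5:45 = 5:18 AM on Jun 3.
Elapsed = 5:18 AM − 6:35 PM (+1 day) = 10 hours 43 minutes.

10 hours 43 minutes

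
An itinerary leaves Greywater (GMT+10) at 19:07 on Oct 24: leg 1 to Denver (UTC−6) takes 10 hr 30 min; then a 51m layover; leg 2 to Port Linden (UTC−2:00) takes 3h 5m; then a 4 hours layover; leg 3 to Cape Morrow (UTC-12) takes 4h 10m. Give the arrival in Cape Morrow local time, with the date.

Convert departure to UTC: 19:07 − 10:00 = 09:07 UTC on Oct 24.
Add 10 hours 30 minutes leg 1 → 19:37 UTC.
Add 51 minutes layover in Denver → 20:28 UTC.
Add 3 hours 5 minutes leg 2 → 23:33 UTC.
Add 4 hours layover in Port Linden → 03:33 UTC (Oct 25).
Add 4 hours and 10 minutes leg 3 → 07:43 UTC.
Cape Morrow is UTC−12:00, so local arrival = 07:43 − 12:00 = 19:43 on Oct 24.

19:43 on Oct 24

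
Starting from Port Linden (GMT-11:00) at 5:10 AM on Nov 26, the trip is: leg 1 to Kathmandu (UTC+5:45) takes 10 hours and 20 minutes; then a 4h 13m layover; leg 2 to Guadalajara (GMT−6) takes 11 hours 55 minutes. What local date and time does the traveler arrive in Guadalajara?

12:38 PM on November 27

Convert departure to UTC: 5:10 AM + 11:00 = 4:10 PM UTC on Nov 26.
Add 10 hours 20 minutes leg 1 → 2:30 AM UTC (Nov 27).
Add 4 hours and 13 minutes layover in Kathmandu → 6:43 AM UTC.
Add 11 hours and 55 minutes leg 2 → 6:38 PM UTC.
Guadalajara is UTC−6:00, so local arrival = 6:38 PM − 6:00 = 12:38 PM on Nov 27.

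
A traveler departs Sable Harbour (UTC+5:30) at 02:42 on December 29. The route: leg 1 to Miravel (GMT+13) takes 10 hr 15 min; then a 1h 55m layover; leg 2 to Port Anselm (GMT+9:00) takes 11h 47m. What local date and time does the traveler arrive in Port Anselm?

Convert departure to UTC: 02:42 − 5:30 = 21:12 UTC on Dec 28.
Add 10 hours 15 minutes leg 1 → 07:27 UTC (Dec 29).
Add 1 hour and 55 minutes layover in Miravel → 09:22 UTC.
Add 11 hours and 47 minutes leg 2 → 21:09 UTC.
Port Anselm is UTC+9:00, so local arrival = 21:09 + 9:00 = 06:09 on Dec 30.

06:09 on Dec 30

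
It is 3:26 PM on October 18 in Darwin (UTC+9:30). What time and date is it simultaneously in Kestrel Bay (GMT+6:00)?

Kestrel Bay is 3:30 behind Darwin.
Shift by the zone difference: 3:26 PM − 3:30 = 11:56 AM on Oct 18 in Kestrel Bay.

11:56 AM on October 18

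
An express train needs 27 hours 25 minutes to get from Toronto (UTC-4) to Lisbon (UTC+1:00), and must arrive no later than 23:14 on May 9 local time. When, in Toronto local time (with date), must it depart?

Target arrival in UTC: 23:14 − 1:00 = 22:14 on May 9.
Subtract 27 hours 25 minutes → departure 18:49 UTC on May 8.
Toronto is UTC−4:00: 18:49 − 4:00 = 14:49 on May 8.

14:49 on May 8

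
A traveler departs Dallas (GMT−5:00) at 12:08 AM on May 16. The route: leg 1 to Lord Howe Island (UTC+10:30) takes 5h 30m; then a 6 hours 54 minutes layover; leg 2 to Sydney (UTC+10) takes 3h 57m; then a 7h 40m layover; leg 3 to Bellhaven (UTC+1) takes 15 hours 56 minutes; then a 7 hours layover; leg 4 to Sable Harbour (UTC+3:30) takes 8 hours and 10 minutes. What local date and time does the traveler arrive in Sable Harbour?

Convert departure to UTC: 12:08 AM + 5:00 = 5:08 AM UTC on May 16.
Add 5 hours and 30 minutes leg 1 → 10:38 AM UTC.
Add 6 hours and 54 minutes layover in Lord Howe Island → 5:32 PM UTC.
Add 3 hours and 57 minutes leg 2 → 9:29 PM UTC.
Add 7 hours 40 minutes layover in Sydney → 5:09 AM UTC (May 17).
Add 15 hours and 56 minutes leg 3 → 9:05 PM UTC.
Add 7 hours layover in Bellhaven → 4:05 AM UTC (May 18).
Add 8 hours 10 minutes leg 4 → 12:15 PM UTC.
Sable Harbour is UTC+3:30, so local arrival = 12:15 PM + 3:30 = 3:45 PM on May 18.

3:45 PM on May 18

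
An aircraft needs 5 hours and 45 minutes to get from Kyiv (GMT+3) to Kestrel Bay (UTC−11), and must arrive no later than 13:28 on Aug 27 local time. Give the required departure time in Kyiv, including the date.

21:43 on August 27

Target arrival in UTC: 13:28 + 11:00 = 00:28 on Aug 28.
Subtract 5 hours and 45 minutes → departure 18:43 UTC on Aug 27.
Kyiv is UTC+3:00: 18:43 + 3:00 = 21:43 on Aug 27.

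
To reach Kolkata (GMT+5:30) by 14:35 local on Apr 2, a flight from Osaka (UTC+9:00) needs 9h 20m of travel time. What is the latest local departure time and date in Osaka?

08:45 on Apr 2

Target arrival in UTC: 14:35 − 5:30 = 09:05 on Apr 2.
Subtract 9 hours and 20 minutes → departure 23:45 UTC on Apr 1.
Osaka is UTC+9:00: 23:45 + 9:00 = 08:45 on Apr 2.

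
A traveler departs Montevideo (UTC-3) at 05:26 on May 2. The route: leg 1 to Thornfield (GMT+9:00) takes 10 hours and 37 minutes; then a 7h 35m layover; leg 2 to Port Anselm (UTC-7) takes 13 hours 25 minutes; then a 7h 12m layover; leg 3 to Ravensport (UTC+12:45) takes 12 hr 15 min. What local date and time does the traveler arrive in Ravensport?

00:15 on May 5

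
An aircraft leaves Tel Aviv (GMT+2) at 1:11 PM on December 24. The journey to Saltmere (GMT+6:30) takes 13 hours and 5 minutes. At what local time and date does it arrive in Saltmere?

6:46 AM on December 25

Saltmere is 4:30 ahead of Tel Aviv.
After 13 hours and 5 minutes it is 2:16 AM (Dec 25) in Tel Aviv.
Shift by the zone difference: 2:16 AM + 4:30 = 6:46 AM on Dec 25 in Saltmere.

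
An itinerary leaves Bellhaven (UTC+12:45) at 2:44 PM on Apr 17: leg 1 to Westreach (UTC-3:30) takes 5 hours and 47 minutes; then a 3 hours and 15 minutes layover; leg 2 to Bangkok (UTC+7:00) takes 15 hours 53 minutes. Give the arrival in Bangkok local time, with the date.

Convert departure to UTC: 2:44 PM − 12:45 = 1:59 AM UTC on Apr 17.
Add 5 hours 47 minutes leg 1 → 7:46 AM UTC.
Add 3 hours and 15 minutes layover in Westreach → 11:01 AM UTC.
Add 15 hours and 53 minutes leg 2 → 2:54 AM UTC (Apr 18).
Bangkok is UTC+7:00, so local arrival = 2:54 AM + 7:00 = 9:54 AM on Apr 18.

9:54 AM on Apr 18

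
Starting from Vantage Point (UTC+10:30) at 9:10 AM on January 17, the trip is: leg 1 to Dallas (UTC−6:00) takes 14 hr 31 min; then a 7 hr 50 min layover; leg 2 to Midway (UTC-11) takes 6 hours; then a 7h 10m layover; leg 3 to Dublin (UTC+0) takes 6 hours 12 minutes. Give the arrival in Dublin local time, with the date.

4:23 PM on Jan 18

Convert departure to UTC: 9:10 AM − 10:30 = 10:40 PM UTC on Jan 16.
Add 14 hours 31 minutes leg 1 → 1:11 PM UTC (Jan 17).
Add 7 hours 50 minutes layover in Dallas → 9:01 PM UTC.
Add 6 hours leg 2 → 3:01 AM UTC (Jan 18).
Add 7 hours 10 minutes layover in Midway → 10:11 AM UTC.
Add 6 hours 12 minutes leg 3 → 4:23 PM UTC.
Dublin is UTC+0, so local arrival is the same: 4:23 PM on Jan 18.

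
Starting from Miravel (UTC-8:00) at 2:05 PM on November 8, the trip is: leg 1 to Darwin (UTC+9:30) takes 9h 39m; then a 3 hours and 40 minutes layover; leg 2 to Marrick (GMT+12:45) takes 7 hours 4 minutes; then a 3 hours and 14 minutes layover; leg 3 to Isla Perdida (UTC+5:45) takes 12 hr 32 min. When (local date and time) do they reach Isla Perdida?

3:59 PM on November 10

Convert departure to UTC: 2:05 PM + 8:00 = 10:05 PM UTC on Nov 8.
Add 9 hours and 39 minutes leg 1 → 7:44 AM UTC (Nov 9).
Add 3 hours and 40 minutes layover in Darwin → 11:24 AM UTC.
Add 7 hours 4 minutes leg 2 → 6:28 PM UTC.
Add 3 hours 14 minutes layover in Marrick → 9:42 PM UTC.
Add 12 hours and 32 minutes leg 3 → 10:14 AM UTC (Nov 10).
Isla Perdida is UTC+5:45, so local arrival = 10:14 AM + 5:45 = 3:59 PM on Nov 10.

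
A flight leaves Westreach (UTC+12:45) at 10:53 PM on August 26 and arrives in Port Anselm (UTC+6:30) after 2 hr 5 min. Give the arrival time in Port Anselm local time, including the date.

Convert departure to UTC: 10:53 PM − 12:45 = 10:08 AM UTC on Aug 26.
Add 2 hours 5 minutes travel time → 12:13 PM UTC.
Port Anselm is UTC+6:30, so local arrival = 12:13 PM + 6:30 = 6:43 PM on Aug 26.

6:43 PM on August 26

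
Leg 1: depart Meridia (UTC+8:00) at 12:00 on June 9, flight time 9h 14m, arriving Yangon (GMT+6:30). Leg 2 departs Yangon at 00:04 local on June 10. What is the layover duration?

Convert departure to UTC: 12:00 − 8:00 = 04:00 UTC on Jun 9.
Add 9 hours 14 minutes flight time → 13:14 UTC.
Yangon is UTC+6:30, so local arrival = 13:14 + 6:30 = 19:44 on Jun 9.
Layover = 00:04 − 19:44 (+1 day) = 4 hours 20 minutes.

4 hours 20 minutes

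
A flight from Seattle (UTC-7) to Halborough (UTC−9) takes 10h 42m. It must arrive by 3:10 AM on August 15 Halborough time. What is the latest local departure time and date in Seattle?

6:28 PM on Aug 14

Target arrival in UTC: 3:10 AM + 9:00 = 12:10 PM on Aug 15.
Subtract 10 hours 42 minutes → departure 1:28 AM UTC on Aug 15.
Seattle is UTC−7:00: 1:28 AM − 7:00 = 6:28 PM on Aug 14.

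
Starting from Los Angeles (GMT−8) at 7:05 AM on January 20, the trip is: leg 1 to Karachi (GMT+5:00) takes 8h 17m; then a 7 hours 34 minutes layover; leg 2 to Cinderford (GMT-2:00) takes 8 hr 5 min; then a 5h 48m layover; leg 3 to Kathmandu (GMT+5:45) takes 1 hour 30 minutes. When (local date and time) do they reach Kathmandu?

4:04 AM on January 22

Convert departure to UTC: 7:05 AM + 8:00 = 3:05 PM UTC on Jan 20.
Add 8 hours 17 minutes leg 1 → 11:22 PM UTC.
Add 7 hours and 34 minutes layover in Karachi → 6:56 AM UTC (Jan 21).
Add 8 hours 5 minutes leg 2 → 3:01 PM UTC.
Add 5 hours and 48 minutes layover in Cinderford → 8:49 PM UTC.
Add 1 hour 30 minutes leg 3 → 10:19 PM UTC.
Kathmandu is UTC+5:45, so local arrival = 10:19 PM + 5:45 = 4:04 AM on Jan 22.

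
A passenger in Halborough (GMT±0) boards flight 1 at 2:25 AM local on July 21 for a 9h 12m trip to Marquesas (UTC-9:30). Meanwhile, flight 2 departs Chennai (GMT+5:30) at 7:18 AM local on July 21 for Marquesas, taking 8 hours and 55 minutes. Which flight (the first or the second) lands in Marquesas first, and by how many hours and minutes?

the second, by 54 minutes

Flight 1 departs at 2:25 AM UTC (Jul 21).
+9 hours 12 minutes → arrive 11:37 AM UTC on Jul 21.
Flight 2 in UTC: 7:18 AM − 5:30 = 1:48 AM on Jul 21.
+8 hours and 55 minutes → arrive 10:43 AM UTC on Jul 21.
Flight 2 lands earlier by 54 minutes.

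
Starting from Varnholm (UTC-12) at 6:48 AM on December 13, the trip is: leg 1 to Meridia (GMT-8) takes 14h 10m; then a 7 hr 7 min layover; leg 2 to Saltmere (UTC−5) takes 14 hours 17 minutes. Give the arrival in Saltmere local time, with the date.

1:22 AM on December 15

Convert departure to UTC: 6:48 AM + 12:00 = 6:48 PM UTC on Dec 13.
Add 14 hours and 10 minutes leg 1 → 8:58 AM UTC (Dec 14).
Add 7 hours 7 minutes layover in Meridia → 4:05 PM UTC.
Add 14 hours 17 minutes leg 2 → 6:22 AM UTC (Dec 15).
Saltmere is UTC−5:00, so local arrival = 6:22 AM − 5:00 = 1:22 AM on Dec 15.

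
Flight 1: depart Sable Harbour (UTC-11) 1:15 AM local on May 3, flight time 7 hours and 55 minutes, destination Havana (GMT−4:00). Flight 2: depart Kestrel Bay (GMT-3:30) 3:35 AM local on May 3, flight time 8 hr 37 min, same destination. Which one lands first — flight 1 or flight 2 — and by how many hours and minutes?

the second, by 4 hours 28 minutes

Flight 1 in UTC: 1:15 AM + 11:00 = 12:15 PM on May 3.
+7 hours 55 minutes → arrive 8:10 PM UTC on May 3.
Flight 2 in UTC: 3:35 AM + 3:30 = 7:05 AM on May 3.
+8 hours and 37 minutes → arrive 3:42 PM UTC on May 3.
Flight 2 lands earlier by 4 hours 28 minutes.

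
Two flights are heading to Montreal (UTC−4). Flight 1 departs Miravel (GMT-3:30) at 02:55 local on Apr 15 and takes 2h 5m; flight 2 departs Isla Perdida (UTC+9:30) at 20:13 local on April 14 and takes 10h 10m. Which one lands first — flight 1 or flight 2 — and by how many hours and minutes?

the second, by 11 hours 37 minutes

Flight 1 in UTC: 02:55 + 3:30 = 06:25 on Apr 15.
+2 hours 5 minutes → arrive 08:30 UTC on Apr 15.
Flight 2 in UTC: 20:13 − 9:30 = 10:43 on Apr 14.
+10 hours and 10 minutes → arrive 20:53 UTC on Apr 14.
Flight 2 lands earlier by 11 hours 37 minutes.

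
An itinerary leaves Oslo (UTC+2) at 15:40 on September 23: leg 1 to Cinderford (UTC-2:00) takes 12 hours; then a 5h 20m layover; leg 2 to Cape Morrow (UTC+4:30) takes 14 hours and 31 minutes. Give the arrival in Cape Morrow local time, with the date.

02:01 on September 25

Convert departure to UTC: 15:40 − 2:00 = 13:40 UTC on Sep 23.
Add 12 hours leg 1 → 01:40 UTC (Sep 24).
Add 5 hours 20 minutes layover in Cinderford → 07:00 UTC.
Add 14 hours and 31 minutes leg 2 → 21:31 UTC.
Cape Morrow is UTC+4:30, so local arrival = 21:31 + 4:30 = 02:01 on Sep 25.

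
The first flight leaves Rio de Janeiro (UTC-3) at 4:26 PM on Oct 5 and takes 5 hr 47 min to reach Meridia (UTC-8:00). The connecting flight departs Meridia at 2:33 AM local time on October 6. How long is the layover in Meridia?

9 hours 20 minutes

Convert departure to UTC: 4:26 PM + 3:00 = 7:26 PM UTC on Oct 5.
Add 5 hours 47 minutes flight time → 1:13 AM UTC (Oct 6).
Meridia is UTC−8:00, so local arrival = 1:13 AM − 8:00 = 5:13 PM on Oct 5.
Layover = 2:33 AM − 5:13 PM (+1 day) = 9 hours 20 minutes.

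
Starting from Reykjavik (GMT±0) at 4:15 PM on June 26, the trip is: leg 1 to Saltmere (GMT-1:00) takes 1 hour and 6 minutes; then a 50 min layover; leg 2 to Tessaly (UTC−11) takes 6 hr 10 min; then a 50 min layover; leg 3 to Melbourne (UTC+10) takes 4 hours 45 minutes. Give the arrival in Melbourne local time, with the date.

3:56 PM on June 27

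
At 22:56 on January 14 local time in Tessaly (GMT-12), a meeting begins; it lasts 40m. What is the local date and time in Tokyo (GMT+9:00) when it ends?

Tokyo is 21:00 ahead of Tessaly.
After 40 minutes it is 23:36 in Tessaly.
Shift by the zone difference: 23:36 + 21:00 = 20:36 on Jan 15 in Tokyo.

20:36 on January 15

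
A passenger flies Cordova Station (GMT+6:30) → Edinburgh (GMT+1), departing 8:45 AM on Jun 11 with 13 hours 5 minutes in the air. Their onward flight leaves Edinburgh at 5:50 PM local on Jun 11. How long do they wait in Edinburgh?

1 hour 30 minutes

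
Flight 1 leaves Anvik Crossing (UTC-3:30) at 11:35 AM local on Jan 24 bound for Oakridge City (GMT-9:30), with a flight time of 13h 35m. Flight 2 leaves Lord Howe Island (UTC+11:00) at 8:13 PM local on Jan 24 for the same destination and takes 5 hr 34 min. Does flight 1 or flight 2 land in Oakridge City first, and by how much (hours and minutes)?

the second, by 13 hours 53 minutes

Flight 1 in UTC: 11:35 AM + 3:30 = 3:05 PM on Jan 24.
+13 hours and 35 minutes → arrive 4:40 AM UTC on Jan 25.
Flight 2 in UTC: 8:13 PM − 11:00 = 9:13 AM on Jan 24.
+5 hours and 34 minutes → arrive 2:47 PM UTC on Jan 24.
Flight 2 lands earlier by 13 hours 53 minutes.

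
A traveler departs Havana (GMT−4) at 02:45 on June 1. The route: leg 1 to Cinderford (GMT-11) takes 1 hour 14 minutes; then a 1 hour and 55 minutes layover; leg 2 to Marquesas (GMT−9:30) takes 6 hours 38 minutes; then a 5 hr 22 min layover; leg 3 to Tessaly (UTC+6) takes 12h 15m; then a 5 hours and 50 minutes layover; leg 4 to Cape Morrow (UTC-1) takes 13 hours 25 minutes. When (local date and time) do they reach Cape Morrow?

Convert departure to UTC: 02:45 + 4:00 = 06:45 UTC on Jun 1.
Add 1 hour 14 minutes leg 1 → 07:59 UTC.
Add 1 hour and 55 minutes layover in Cinderford → 09:54 UTC.
Add 6 hours and 38 minutes leg 2 → 16:32 UTC.
Add 5 hours and 22 minutes layover in Marquesas → 21:54 UTC.
Add 12 hours and 15 minutes leg 3 → 10:09 UTC (Jun 2).
Add 5 hours and 50 minutes layover in Tessaly → 15:59 UTC.
Add 13 hours 25 minutes leg 4 → 05:24 UTC (Jun 3).
Cape Morrow is UTC−1:00, so local arrival = 05:24 − 1:00 = 04:24 on Jun 3.

04:24 on June 3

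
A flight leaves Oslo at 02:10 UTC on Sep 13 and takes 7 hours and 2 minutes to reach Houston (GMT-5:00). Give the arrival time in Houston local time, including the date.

Departure is given in UTC: 02:10 on Sep 13.
Add 7 hours and 2 minutes → 09:12 UTC.
Houston is UTC−5:00: 09:12 − 5:00 = 04:12 on Sep 13.

04:12 on Sep 13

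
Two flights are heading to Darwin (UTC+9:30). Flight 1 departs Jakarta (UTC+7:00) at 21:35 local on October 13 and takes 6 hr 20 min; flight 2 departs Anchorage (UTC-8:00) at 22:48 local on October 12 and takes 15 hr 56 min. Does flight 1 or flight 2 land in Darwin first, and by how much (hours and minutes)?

the first, by 1 hour 49 minutes

Flight 1 in UTC: 21:35 − 7:00 = 14:35 on Oct 13.
+6 hours 20 minutes → arrive 20:55 UTC on Oct 13.
Flight 2 in UTC: 22:48 + 8:00 = 06:48 on Oct 13.
+15 hours and 56 minutes → arrive 22:44 UTC on Oct 13.
Flight 1 lands earlier by 1 hour 49 minutes.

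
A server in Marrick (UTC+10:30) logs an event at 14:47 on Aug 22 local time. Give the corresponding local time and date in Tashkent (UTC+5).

In UTC: 14:47 − 10:30 = 04:17 on Aug 22.
Tashkent is UTC+5:00: 04:17 + 5:00 = 09:17 on Aug 22.

09:17 on Aug 22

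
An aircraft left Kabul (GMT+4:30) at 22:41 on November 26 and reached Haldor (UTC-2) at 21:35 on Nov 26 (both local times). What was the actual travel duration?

Haldor is 6:30 behind Kabul.
Clock-face elapsed time (ignoring zones) is −1 hour 6 minutes.
Actual elapsed = −1 hour 6 minutes + 6:30 = 5 hours 24 minutes.

5 hours 24 minutes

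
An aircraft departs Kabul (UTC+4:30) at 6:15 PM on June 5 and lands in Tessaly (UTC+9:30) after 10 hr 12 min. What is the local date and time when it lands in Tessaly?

Tessaly is 5:00 ahead of Kabul.
After 10 hours and 12 minutes it is 4:27 AM (Jun 6) in Kabul.
Shift by the zone difference: 4:27 AM + 5:00 = 9:27 AM on Jun 6 in Tessaly.

9:27 AM on Jun 6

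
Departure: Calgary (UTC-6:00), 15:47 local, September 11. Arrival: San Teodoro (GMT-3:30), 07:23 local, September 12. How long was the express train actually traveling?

Departure in UTC: 15:47 + 6:00 = 21:47 on Sep 11.
Arrival in UTC: 07:23 + 3:30 = 10:53 on Sep 12.
Elapsed = 10:53 − 21:47 (+1 day) = 13 hours 6 minutes.

13 hours 6 minutes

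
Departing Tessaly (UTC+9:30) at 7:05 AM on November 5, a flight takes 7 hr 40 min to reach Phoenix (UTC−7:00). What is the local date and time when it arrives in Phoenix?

Phoenix is 16:30 behind Tessaly.
After 7 hours and 40 minutes it is 2:45 PM in Tessaly.
Shift by the zone difference: 2:45 PM − 16:30 = 10:15 PM on Nov 4 in Phoenix.

10:15 PM on Nov 4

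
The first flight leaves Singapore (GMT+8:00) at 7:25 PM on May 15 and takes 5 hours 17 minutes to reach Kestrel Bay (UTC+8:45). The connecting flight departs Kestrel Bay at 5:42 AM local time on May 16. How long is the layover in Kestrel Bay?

Convert departure to UTC: 7:25 PM − 8:00 = 11:25 AM UTC on May 15.
Add 5 hours 17 minutes flight time → 4:42 PM UTC.
Kestrel Bay is UTC+8:45, so local arrival = 4:42 PM + 8:45 = 1:27 AM on May 16.
Layover = 5:42 AM − 1:27 AM = 4 hours 15 minutes.

4 hours 15 minutes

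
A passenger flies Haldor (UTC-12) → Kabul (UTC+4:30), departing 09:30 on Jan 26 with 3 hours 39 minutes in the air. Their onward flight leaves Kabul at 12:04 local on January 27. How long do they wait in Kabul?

6 hours 25 minutes

Convert departure to UTC: 09:30 + 12:00 = 21:30 UTC on Jan 26.
Add 3 hours 39 minutes flight time → 01:09 UTC (Jan 27).
Kabul is UTC+4:30, so local arrival = 01:09 + 4:30 = 05:39 on Jan 27.
Layover = 12:04 − 05:39 = 6 hours 25 minutes.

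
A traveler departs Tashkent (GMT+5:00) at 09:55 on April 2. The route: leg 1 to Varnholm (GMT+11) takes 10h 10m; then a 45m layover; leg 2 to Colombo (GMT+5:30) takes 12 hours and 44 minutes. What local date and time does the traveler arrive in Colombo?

10:04 on April 3

Convert departure to UTC: 09:55 − 5:00 = 04:55 UTC on Apr 2.
Add 10 hours and 10 minutes leg 1 → 15:05 UTC.
Add 45 minutes layover in Varnholm → 15:50 UTC.
Add 12 hours 44 minutes leg 2 → 04:34 UTC (Apr 3).
Colombo is UTC+5:30, so local arrival = 04:34 + 5:30 = 10:04 on Apr 3.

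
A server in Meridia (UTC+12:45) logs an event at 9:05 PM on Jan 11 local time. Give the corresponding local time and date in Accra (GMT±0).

Accra is 12:45 behind Meridia.
Shift by the zone difference: 9:05 PM − 12:45 = 8:20 AM on Jan 11 in Accra.

8:20 AM on Jan 11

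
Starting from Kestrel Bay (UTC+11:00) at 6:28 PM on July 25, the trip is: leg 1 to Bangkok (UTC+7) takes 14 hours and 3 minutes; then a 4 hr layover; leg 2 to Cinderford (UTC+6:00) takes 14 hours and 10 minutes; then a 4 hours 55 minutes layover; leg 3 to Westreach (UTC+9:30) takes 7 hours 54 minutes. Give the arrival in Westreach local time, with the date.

2:00 PM on Jul 27

Convert departure to UTC: 6:28 PM − 11:00 = 7:28 AM UTC on Jul 25.
Add 14 hours 3 minutes leg 1 → 9:31 PM UTC.
Add 4 hours layover in Bangkok → 1:31 AM UTC (Jul 26).
Add 14 hours 10 minutes leg 2 → 3:41 PM UTC.
Add 4 hours and 55 minutes layover in Cinderford → 8:36 PM UTC.
Add 7 hours 54 minutes leg 3 → 4:30 AM UTC (Jul 27).
Westreach is UTC+9:30, so local arrival = 4:30 AM + 9:30 = 2:00 PM on Jul 27.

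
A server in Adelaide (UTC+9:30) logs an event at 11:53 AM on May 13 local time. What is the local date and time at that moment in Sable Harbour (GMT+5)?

7:23 AM on May 13

In UTC: 11:53 AM − 9:30 = 2:23 AM on May 13.
Sable Harbour is UTC+5:00: 2:23 AM + 5:00 = 7:23 AM on May 13.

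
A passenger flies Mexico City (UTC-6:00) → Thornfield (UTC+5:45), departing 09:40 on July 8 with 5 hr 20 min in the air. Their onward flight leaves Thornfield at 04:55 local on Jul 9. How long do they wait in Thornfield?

2 hours 10 minutes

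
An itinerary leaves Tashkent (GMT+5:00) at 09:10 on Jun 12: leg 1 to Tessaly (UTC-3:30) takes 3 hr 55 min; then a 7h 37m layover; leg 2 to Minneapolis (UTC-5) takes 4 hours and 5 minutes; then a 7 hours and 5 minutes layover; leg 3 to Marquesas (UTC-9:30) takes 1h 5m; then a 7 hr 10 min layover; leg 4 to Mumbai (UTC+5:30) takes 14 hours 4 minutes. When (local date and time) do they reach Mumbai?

06:41 on June 14

Convert departure to UTC: 09:10 − 5:00 = 04:10 UTC on Jun 12.
Add 3 hours 55 minutes leg 1 → 08:05 UTC.
Add 7 hours 37 minutes layover in Tessaly → 15:42 UTC.
Add 4 hours 5 minutes leg 2 → 19:47 UTC.
Add 7 hours 5 minutes layover in Minneapolis → 02:52 UTC (Jun 13).
Add 1 hour 5 minutes leg 3 → 03:57 UTC.
Add 7 hours and 10 minutes layover in Marquesas → 11:07 UTC.
Add 14 hours 4 minutes leg 4 → 01:11 UTC (Jun 14).
Mumbai is UTC+5:30, so local arrival = 01:11 + 5:30 = 06:41 on Jun 14.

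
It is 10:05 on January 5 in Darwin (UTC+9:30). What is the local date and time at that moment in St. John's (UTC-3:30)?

21:05 on Jan 4

St. John's is 13:00 behind Darwin.
Shift by the zone difference: 10:05 − 13:00 = 21:05 on Jan 4 in St. John's.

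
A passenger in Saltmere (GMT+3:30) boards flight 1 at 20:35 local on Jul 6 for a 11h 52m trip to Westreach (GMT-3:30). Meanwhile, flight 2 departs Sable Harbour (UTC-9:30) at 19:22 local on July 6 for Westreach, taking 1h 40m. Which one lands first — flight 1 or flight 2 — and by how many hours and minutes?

the first, by 1 hour 35 minutes

Flight 1 in UTC: 20:35 − 3:30 = 17:05 on Jul 6.
+11 hours and 52 minutes → arrive 04:57 UTC on Jul 7.
Flight 2 in UTC: 19:22 + 9:30 = 04:52 on Jul 7.
+1 hour 40 minutes → arrive 06:32 UTC on Jul 7.
Flight 1 lands earlier by 1 hour 35 minutes.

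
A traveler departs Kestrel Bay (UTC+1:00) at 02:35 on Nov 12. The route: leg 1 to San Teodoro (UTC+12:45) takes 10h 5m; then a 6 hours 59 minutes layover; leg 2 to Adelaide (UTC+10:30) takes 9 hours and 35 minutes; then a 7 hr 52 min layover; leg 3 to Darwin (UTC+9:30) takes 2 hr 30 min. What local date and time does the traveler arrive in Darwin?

00:06 on Nov 14

Convert departure to UTC: 02:35 − 1:00 = 01:35 UTC on Nov 12.
Add 10 hours 5 minutes leg 1 → 11:40 UTC.
Add 6 hours 59 minutes layover in San Teodoro → 18:39 UTC.
Add 9 hours 35 minutes leg 2 → 04:14 UTC (Nov 13).
Add 7 hours 52 minutes layover in Adelaide → 12:06 UTC.
Add 2 hours and 30 minutes leg 3 → 14:36 UTC.
Darwin is UTC+9:30, so local arrival = 14:36 + 9:30 = 00:06 on Nov 14.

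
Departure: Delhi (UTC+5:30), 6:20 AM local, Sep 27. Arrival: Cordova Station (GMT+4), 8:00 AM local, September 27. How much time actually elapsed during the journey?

3 hours 10 minutes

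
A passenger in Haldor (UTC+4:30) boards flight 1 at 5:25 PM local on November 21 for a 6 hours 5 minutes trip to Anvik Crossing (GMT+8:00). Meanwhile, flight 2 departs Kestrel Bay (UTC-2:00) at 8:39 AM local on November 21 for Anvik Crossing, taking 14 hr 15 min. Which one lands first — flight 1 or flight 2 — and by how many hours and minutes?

the first, by 5 hours 54 minutes

Flight 1 in UTC: 5:25 PM − 4:30 = 12:55 PM on Nov 21.
+6 hours 5 minutes → arrive 7:00 PM UTC on Nov 21.
Flight 2 in UTC: 8:39 AM + 2:00 = 10:39 AM on Nov 21.
+14 hours and 15 minutes → arrive 12:54 AM UTC on Nov 22.
Flight 1 lands earlier by 5 hours 54 minutes.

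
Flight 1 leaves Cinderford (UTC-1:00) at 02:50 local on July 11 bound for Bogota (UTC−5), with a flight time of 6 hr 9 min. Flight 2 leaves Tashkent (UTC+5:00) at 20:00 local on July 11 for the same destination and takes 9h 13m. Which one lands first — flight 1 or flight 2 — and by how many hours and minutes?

the first, by 14 hours 14 minutes

Flight 1 in UTC: 02:50 + 1:00 = 03:50 on Jul 11.
+6 hours and 9 minutes → arrive 09:59 UTC on Jul 11.
Flight 2 in UTC: 20:00 − 5:00 = 15:00 on Jul 11.
+9 hours 13 minutes → arrive 00:13 UTC on Jul 12.
Flight 1 lands earlier by 14 hours 14 minutes.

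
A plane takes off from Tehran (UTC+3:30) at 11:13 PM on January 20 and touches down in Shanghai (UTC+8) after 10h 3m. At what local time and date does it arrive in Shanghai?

Convert departure to UTC: 11:13 PM − 3:30 = 7:43 PM UTC on Jan 20.
Add 10 hours and 3 minutes travel time → 5:46 AM UTC (Jan 21).
Shanghai is UTC+8:00, so local arrival = 5:46 AM + 8:00 = 1:46 PM on Jan 21.

1:46 PM on Jan 21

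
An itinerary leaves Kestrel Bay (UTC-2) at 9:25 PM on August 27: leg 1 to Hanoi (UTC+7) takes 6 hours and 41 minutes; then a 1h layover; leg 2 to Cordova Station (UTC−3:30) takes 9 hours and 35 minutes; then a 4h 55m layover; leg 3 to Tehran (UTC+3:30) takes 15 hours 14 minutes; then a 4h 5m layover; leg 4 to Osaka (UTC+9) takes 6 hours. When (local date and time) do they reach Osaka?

7:55 AM on Aug 30

Convert departure to UTC: 9:25 PM + 2:00 = 11:25 PM UTC on Aug 27.
Add 6 hours and 41 minutes leg 1 → 6:06 AM UTC (Aug 28).
Add 1 hour layover in Hanoi → 7:06 AM UTC.
Add 9 hours 35 minutes leg 2 → 4:41 PM UTC.
Add 4 hours and 55 minutes layover in Cordova Station → 9:36 PM UTC.
Add 15 hours and 14 minutes leg 3 → 12:50 PM UTC (Aug 29).
Add 4 hours 5 minutes layover in Tehran → 4:55 PM UTC.
Add 6 hours leg 4 → 10:55 PM UTC.
Osaka is UTC+9:00, so local arrival = 10:55 PM + 9:00 = 7:55 AM on Aug 30.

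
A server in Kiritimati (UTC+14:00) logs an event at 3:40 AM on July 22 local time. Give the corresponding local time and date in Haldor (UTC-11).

Haldor is 25:00 behind Kiritimati.
Shift by the zone difference: 3:40 AM − 25:00 = 2:40 AM on Jul 21 in Haldor.

2:40 AM on July 21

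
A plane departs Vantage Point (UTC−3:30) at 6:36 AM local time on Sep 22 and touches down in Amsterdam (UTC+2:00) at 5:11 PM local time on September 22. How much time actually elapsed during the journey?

5 hours 5 minutes

Departure in UTC: 6:36 AM + 3:30 = 10:06 AM on Sep 22.
Arrival in UTC: 5:11 PM − 2:00 = 3:11 PM on Sep 22.
Elapsed = 3:11 PM − 10:06 AM = 5 hours 5 minutes.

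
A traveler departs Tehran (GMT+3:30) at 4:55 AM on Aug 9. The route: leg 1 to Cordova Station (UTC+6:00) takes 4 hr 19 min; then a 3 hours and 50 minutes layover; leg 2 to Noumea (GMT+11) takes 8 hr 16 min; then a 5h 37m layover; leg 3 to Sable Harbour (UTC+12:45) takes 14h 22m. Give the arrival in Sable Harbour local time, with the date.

Convert departure to UTC: 4:55 AM − 3:30 = 1:25 AM UTC on Aug 9.
Add 4 hours 19 minutes leg 1 → 5:44 AM UTC.
Add 3 hours and 50 minutes layover in Cordova Station → 9:34 AM UTC.
Add 8 hours and 16 minutes leg 2 → 5:50 PM UTC.
Add 5 hours 37 minutes layover in Noumea → 11:27 PM UTC.
Add 14 hours 22 minutes leg 3 → 1:49 PM UTC (Aug 10).
Sable Harbour is UTC+12:45, so local arrival = 1:49 PM + 12:45 = 2:34 AM on Aug 11.

2:34 AM on August 11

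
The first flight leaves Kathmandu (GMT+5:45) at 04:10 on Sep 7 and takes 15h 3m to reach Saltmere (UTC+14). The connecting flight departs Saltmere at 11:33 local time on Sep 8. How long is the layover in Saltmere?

Convert departure to UTC: 04:10 − 5:45 = 22:25 UTC on Sep 6.
Add 15 hours and 3 minutes flight time → 13:28 UTC (Sep 7).
Saltmere is UTC+14:00, so local arrival = 13:28 + 14:00 = 03:28 on Sep 8.
Layover = 11:33 − 03:28 = 8 hours 5 minutes.

8 hours 5 minutes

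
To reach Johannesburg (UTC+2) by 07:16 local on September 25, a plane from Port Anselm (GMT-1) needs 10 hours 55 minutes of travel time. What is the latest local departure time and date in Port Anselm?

17:21 on September 24

Target arrival in UTC: 07:16 − 2:00 = 05:16 on Sep 25.
Subtract 10 hours and 55 minutes → departure 18:21 UTC on Sep 24.
Port Anselm is UTC−1:00: 18:21 − 1:00 = 17:21 on Sep 24.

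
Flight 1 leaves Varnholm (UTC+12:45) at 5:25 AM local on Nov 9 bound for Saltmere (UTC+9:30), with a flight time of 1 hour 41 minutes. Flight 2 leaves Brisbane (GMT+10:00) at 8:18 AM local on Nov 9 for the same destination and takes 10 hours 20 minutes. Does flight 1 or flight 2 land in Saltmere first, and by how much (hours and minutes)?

Flight 1 in UTC: 5:25 AM − 12:45 = 4:40 PM on Nov 8.
+1 hour and 41 minutes → arrive 6:21 PM UTC on Nov 8.
Flight 2 in UTC: 8:18 AM − 10:00 = 10:18 PM on Nov 8.
+10 hours 20 minutes → arrive 8:38 AM UTC on Nov 9.
Flight 1 lands earlier by 14 hours 17 minutes.

the first, by 14 hours 17 minutes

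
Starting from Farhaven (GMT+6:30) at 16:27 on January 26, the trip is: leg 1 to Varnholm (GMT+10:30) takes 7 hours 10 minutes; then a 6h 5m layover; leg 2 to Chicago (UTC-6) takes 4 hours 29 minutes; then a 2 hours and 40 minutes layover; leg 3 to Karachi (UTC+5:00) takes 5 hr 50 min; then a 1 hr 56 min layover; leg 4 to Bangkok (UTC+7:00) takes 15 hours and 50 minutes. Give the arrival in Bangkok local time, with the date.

12:57 on January 28

Convert departure to UTC: 16:27 − 6:30 = 09:57 UTC on Jan 26.
Add 7 hours 10 minutes leg 1 → 17:07 UTC.
Add 6 hours and 5 minutes layover in Varnholm → 23:12 UTC.
Add 4 hours and 29 minutes leg 2 → 03:41 UTC (Jan 27).
Add 2 hours 40 minutes layover in Chicago → 06:21 UTC.
Add 5 hours and 50 minutes leg 3 → 12:11 UTC.
Add 1 hour 56 minutes layover in Karachi → 14:07 UTC.
Add 15 hours 50 minutes leg 4 → 05:57 UTC (Jan 28).
Bangkok is UTC+7:00, so local arrival = 05:57 + 7:00 = 12:57 on Jan 28.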